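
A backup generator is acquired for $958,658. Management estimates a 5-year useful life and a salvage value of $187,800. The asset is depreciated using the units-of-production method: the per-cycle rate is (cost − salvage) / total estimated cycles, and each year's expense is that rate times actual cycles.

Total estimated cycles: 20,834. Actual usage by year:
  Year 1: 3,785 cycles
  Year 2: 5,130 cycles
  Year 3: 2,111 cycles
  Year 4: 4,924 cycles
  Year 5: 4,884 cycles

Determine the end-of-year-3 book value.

$550,696

Depreciable base = $958,658 − $187,800 = $770,858.
Rate = $770,858 / 20,834 cycles = $37 per cycle.
Year 1: 3,785 × $37 = $140,045. Book value $818,613.
Year 2: 5,130 × $37 = $189,810. Book value $628,803.
Year 3: 2,111 × $37 = $78,107. Book value $550,696.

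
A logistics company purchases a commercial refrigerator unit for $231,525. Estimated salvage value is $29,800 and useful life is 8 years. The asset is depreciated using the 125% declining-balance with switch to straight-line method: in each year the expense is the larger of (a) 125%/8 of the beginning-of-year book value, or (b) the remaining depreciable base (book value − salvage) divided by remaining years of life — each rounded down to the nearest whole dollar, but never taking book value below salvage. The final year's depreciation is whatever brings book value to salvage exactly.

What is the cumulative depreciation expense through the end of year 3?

$92,452

Depreciable base = $231,525 − $29,800 = $201,725.
Year 1: DB = ⌊$231,525 × 125%/8⌋ = $36,175; SL = ⌊$201,725/8⌋ = $25,215 → take DB $36,175. Book value $195,350.
Year 2: DB = ⌊$195,350 × 125%/8⌋ = $30,523; SL = ⌊$165,550/7⌋ = $23,650 → take DB $30,523. Book value $164,827.
Year 3: DB = ⌊$164,827 × 125%/8⌋ = $25,754; SL = ⌊$135,027/6⌋ = $22,504 → take DB $25,754. Book value $139,073.
Accumulated through year 3 = $231,525 − $139,073 = $92,452.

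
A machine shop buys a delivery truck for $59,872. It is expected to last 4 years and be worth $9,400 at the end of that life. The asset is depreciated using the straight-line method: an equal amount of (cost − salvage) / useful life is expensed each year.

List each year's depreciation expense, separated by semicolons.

Depreciable base = $59,872 − $9,400 = $50,472.
Annual expense = $50,472 / 4 = $12,618.
End of year 1: book value $47,254.
End of year 2: book value $34,636.
End of year 3: book value $22,018.
End of year 4: book value $9,400.

$12,618; $12,618; $12,618; $12,618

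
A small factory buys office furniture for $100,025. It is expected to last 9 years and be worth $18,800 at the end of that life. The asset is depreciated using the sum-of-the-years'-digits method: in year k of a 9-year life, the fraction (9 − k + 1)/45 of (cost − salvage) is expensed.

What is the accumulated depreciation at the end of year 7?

Depreciable base = $100,025 − $18,800 = $81,225.
Sum of the years' digits = 9+8+7+6+5+4+3+2+1 = 45.
Year 1: $81,225 × 9/45 = $16,245. Book value $83,780.
Year 2: $81,225 × 8/45 = $14,440. Book value $69,340.
Year 3: $81,225 × 7/45 = $12,635. Book value $56,705.
Year 4: $81,225 × 6/45 = $10,830. Book value $45,875.
Year 5: $81,225 × 5/45 = $9,025. Book value $36,850.
Year 6: $81,225 × 4/45 = $7,220. Book value $29,630.
Year 7: $81,225 × 3/45 = $5,415. Book value $24,215.
Accumulated through year 7 = $100,025 − $24,215 = $75,810.

$75,810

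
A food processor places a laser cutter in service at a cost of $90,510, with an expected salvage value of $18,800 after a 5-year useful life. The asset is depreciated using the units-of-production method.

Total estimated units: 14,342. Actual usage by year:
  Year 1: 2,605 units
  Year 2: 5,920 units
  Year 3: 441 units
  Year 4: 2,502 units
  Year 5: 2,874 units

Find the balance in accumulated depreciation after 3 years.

Depreciable base = $90,510 − $18,800 = $71,710.
Rate = $71,710 / 14,342 units = $5 per unit.
Year 1: 2,605 × $5 = $13,025. Book value $77,485.
Year 2: 5,920 × $5 = $29,600. Book value $47,885.
Year 3: 441 × $5 = $2,205. Book value $45,680.
Accumulated through year 3 = $90,510 − $45,680 = $44,830.

$44,830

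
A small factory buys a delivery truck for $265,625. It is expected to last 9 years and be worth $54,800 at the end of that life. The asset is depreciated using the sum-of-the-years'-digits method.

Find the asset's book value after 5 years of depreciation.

Depreciable base = $265,625 − $54,800 = $210,825.
Sum of the years' digits = 9+8+7+6+5+4+3+2+1 = 45.
Year 1: $210,825 × 9/45 = $42,165. Book value $223,460.
Year 2: $210,825 × 8/45 = $37,480. Book value $185,980.
Year 3: $210,825 × 7/45 = $32,795. Book value $153,185.
Year 4: $210,825 × 6/45 = $28,110. Book value $125,075.
Year 5: $210,825 × 5/45 = $23,425. Book value $101,650.

$101,650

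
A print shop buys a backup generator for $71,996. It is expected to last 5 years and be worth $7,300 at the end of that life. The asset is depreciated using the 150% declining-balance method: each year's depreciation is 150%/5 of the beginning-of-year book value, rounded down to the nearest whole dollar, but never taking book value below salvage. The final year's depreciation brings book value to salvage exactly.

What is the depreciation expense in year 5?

Depreciable base = $71,996 − $7,300 = $64,696.
Year 1: ⌊$71,996 × 150%/5⌋ = $21,598. Book value $50,398.
Year 2: ⌊$50,398 × 150%/5⌋ = $15,119. Book value $35,279.
Year 3: ⌊$35,279 × 150%/5⌋ = $10,583. Book value $24,696.
Year 4: ⌊$24,696 × 150%/5⌋ = $7,408. Book value $17,288.
Year 5 (final): $17,288 − $7,300 = $9,988. Book value $7,300.

$9,988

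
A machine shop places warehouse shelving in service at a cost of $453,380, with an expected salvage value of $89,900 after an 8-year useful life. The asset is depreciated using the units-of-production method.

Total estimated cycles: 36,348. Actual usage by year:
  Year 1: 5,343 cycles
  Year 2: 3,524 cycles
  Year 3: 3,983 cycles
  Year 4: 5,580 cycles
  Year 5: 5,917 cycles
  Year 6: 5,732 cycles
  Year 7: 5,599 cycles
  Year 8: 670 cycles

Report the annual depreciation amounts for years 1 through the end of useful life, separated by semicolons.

$53,430; $35,240; $39,830; $55,800; $59,170; $57,320; $55,990; $6,700

Depreciable base = $453,380 − $89,900 = $363,480.
Rate = $363,480 / 36,348 cycles = $10 per cycle.
Year 1: 5,343 × $10 = $53,430. Book value $399,950.
Year 2: 3,524 × $10 = $35,240. Book value $364,710.
Year 3: 3,983 × $10 = $39,830. Book value $324,880.
Year 4: 5,580 × $10 = $55,800. Book value $269,080.
Year 5: 5,917 × $10 = $59,170. Book value $209,910.
Year 6: 5,732 × $10 = $57,320. Book value $152,590.
Year 7: 5,599 × $10 = $55,990. Book value $96,600.
Year 8: 670 × $10 = $6,700. Book value $89,900.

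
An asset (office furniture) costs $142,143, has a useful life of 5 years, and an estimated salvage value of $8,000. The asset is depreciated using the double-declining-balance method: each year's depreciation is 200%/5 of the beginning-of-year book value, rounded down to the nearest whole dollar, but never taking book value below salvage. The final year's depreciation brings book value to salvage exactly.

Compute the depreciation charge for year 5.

Depreciable base = $142,143 − $8,000 = $134,143.
Year 1: ⌊$142,143 × 200%/5⌋ = $56,857. Book value $85,286.
Year 2: ⌊$85,286 × 200%/5⌋ = $34,114. Book value $51,172.
Year 3: ⌊$51,172 × 200%/5⌋ = $20,468. Book value $30,704.
Year 4: ⌊$30,704 × 200%/5⌋ = $12,281. Book value $18,423.
Year 5 (final): $18,423 − $8,000 = $10,423. Book value $8,000.

$10,423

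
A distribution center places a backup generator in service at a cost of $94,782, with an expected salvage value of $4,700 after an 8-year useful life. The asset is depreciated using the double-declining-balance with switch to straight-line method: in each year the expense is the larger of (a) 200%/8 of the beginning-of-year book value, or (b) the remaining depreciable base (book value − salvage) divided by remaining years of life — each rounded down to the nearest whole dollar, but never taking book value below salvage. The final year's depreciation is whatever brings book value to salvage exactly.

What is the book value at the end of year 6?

Depreciable base = $94,782 − $4,700 = $90,082.
Year 1: DB = ⌊$94,782 × 200%/8⌋ = $23,695; SL = ⌊$90,082/8⌋ = $11,260 → take DB $23,695. Book value $71,087.
Year 2: DB = ⌊$71,087 × 200%/8⌋ = $17,771; SL = ⌊$66,387/7⌋ = $9,483 → take DB $17,771. Book value $53,316.
Year 3: DB = ⌊$53,316 × 200%/8⌋ = $13,329; SL = ⌊$48,616/6⌋ = $8,102 → take DB $13,329. Book value $39,987.
Year 4: DB = ⌊$39,987 × 200%/8⌋ = $9,996; SL = ⌊$35,287/5⌋ = $7,057 → take DB $9,996. Book value $29,991.
Year 5: DB = ⌊$29,991 × 200%/8⌋ = $7,497; SL = ⌊$25,291/4⌋ = $6,322 → take DB $7,497. Book value $22,494.
Year 6: DB = ⌊$22,494 × 200%/8⌋ = $5,623; SL = ⌊$17,794/3⌋ = $5,931 → take SL $5,931. Book value $16,563.

$16,563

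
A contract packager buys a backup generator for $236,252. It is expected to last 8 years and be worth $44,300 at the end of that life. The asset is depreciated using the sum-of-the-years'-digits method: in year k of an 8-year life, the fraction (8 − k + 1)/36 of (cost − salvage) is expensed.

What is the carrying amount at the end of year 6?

$60,296

Depreciable base = $236,252 − $44,300 = $191,952.
Sum of the years' digits = 8+7+6+5+4+3+2+1 = 36.
Year 1: $191,952 × 8/36 = $42,656. Book value $193,596.
Year 2: $191,952 × 7/36 = $37,324. Book value $156,272.
Year 3: $191,952 × 6/36 = $31,992. Book value $124,280.
Year 4: $191,952 × 5/36 = $26,660. Book value $97,620.
Year 5: $191,952 × 4/36 = $21,328. Book value $76,292.
Year 6: $191,952 × 3/36 = $15,996. Book value $60,296.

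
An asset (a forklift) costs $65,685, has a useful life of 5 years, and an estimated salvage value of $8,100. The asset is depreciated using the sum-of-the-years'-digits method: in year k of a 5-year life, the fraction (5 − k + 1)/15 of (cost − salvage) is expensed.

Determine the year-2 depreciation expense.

$15,356

Depreciable base = $65,685 − $8,100 = $57,585.
Sum of the years' digits = 5+4+3+2+1 = 15.
Year 1: $57,585 × 5/15 = $19,195. Book value $46,490.
Year 2: $57,585 × 4/15 = $15,356. Book value $31,134.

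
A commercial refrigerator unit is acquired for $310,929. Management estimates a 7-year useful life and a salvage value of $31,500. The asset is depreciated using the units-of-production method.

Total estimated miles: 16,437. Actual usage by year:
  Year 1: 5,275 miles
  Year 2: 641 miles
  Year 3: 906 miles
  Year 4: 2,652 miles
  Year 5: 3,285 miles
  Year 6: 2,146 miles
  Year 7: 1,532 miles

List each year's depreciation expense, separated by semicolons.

Depreciable base = $310,929 − $31,500 = $279,429.
Rate = $279,429 / 16,437 miles = $17 per mile.
Year 1: 5,275 × $17 = $89,675. Book value $221,254.
Year 2: 641 × $17 = $10,897. Book value $210,357.
Year 3: 906 × $17 = $15,402. Book value $194,955.
Year 4: 2,652 × $17 = $45,084. Book value $149,871.
Year 5: 3,285 × $17 = $55,845. Book value $94,026.
Year 6: 2,146 × $17 = $36,482. Book value $57,544.
Year 7: 1,532 × $17 = $26,044. Book value $31,500.

$89,675; $10,897; $15,402; $45,084; $55,845; $36,482; $26,044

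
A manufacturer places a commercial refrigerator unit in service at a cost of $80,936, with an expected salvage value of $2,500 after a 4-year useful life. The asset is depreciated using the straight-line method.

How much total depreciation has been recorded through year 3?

Depreciable base = $80,936 − $2,500 = $78,436.
Annual expense = $78,436 / 4 = $19,609.
End of year 1: book value $61,327.
End of year 2: book value $41,718.
End of year 3: book value $22,109.
Accumulated through year 3 = $80,936 − $22,109 = $58,827.

$58,827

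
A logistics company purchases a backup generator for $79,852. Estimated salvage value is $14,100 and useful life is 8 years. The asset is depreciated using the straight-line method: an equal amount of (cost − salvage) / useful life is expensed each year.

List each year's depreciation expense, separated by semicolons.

$8,219; $8,219; $8,219; $8,219; $8,219; $8,219; $8,219; $8,219

Depreciable base = $79,852 − $14,100 = $65,752.
Annual expense = $65,752 / 8 = $8,219.
End of year 1: book value $71,633.
End of year 2: book value $63,414.
End of year 3: book value $55,195.
End of year 4: book value $46,976.
End of year 5: book value $38,757.
End of year 6: book value $30,538.
End of year 7: book value $22,319.
End of year 8: book value $14,100.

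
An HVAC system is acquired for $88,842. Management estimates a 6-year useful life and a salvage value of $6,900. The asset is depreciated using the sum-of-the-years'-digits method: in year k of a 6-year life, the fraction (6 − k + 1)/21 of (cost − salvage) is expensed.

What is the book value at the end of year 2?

$45,920

Depreciable base = $88,842 − $6,900 = $81,942.
Sum of the years' digits = 6+5+4+3+2+1 = 21.
Year 1: $81,942 × 6/21 = $23,412. Book value $65,430.
Year 2: $81,942 × 5/21 = $19,510. Book value $45,920.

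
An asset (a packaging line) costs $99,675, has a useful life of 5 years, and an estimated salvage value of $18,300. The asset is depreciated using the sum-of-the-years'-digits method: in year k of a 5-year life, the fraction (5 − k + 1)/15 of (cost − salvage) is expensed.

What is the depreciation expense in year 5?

$5,425

Depreciable base = $99,675 − $18,300 = $81,375.
Sum of the years' digits = 5+4+3+2+1 = 15.
Year 1: $81,375 × 5/15 = $27,125. Book value $72,550.
Year 2: $81,375 × 4/15 = $21,700. Book value $50,850.
Year 3: $81,375 × 3/15 = $16,275. Book value $34,575.
Year 4: $81,375 × 2/15 = $10,850. Book value $23,725.
Year 5: $81,375 × 1/15 = $5,425. Book value $18,300.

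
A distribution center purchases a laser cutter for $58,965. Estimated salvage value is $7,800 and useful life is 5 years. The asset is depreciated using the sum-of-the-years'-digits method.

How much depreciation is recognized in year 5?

$3,411

Depreciable base = $58,965 − $7,800 = $51,165.
Sum of the years' digits = 5+4+3+2+1 = 15.
Year 1: $51,165 × 5/15 = $17,055. Book value $41,910.
Year 2: $51,165 × 4/15 = $13,644. Book value $28,266.
Year 3: $51,165 × 3/15 = $10,233. Book value $18,033.
Year 4: $51,165 × 2/15 = $6,822. Book value $11,211.
Year 5: $51,165 × 1/15 = $3,411. Book value $7,800.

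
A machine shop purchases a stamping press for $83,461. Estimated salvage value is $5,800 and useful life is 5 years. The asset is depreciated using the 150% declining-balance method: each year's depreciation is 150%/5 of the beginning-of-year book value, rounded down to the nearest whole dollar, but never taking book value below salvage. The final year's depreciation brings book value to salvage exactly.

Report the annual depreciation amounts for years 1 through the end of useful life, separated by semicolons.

Depreciable base = $83,461 − $5,800 = $77,661.
Year 1: ⌊$83,461 × 150%/5⌋ = $25,038. Book value $58,423.
Year 2: ⌊$58,423 × 150%/5⌋ = $17,526. Book value $40,897.
Year 3: ⌊$40,897 × 150%/5⌋ = $12,269. Book value $28,628.
Year 4: ⌊$28,628 × 150%/5⌋ = $8,588. Book value $20,040.
Year 5 (final): $20,040 − $5,800 = $14,240. Book value $5,800.

$25,038; $17,526; $12,269; $8,588; $14,240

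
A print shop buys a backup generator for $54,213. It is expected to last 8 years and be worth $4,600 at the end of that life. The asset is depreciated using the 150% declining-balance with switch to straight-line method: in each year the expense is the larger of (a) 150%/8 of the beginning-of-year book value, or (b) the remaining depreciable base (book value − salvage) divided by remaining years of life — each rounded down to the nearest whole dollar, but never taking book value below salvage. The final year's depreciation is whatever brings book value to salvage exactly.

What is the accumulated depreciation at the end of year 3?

$25,133

Depreciable base = $54,213 − $4,600 = $49,613.
Year 1: DB = ⌊$54,213 × 150%/8⌋ = $10,164; SL = ⌊$49,613/8⌋ = $6,201 → take DB $10,164. Book value $44,049.
Year 2: DB = ⌊$44,049 × 150%/8⌋ = $8,259; SL = ⌊$39,449/7⌋ = $5,635 → take DB $8,259. Book value $35,790.
Year 3: DB = ⌊$35,790 × 150%/8⌋ = $6,710; SL = ⌊$31,190/6⌋ = $5,198 → take DB $6,710. Book value $29,080.
Accumulated through year 3 = $54,213 − $29,080 = $25,133.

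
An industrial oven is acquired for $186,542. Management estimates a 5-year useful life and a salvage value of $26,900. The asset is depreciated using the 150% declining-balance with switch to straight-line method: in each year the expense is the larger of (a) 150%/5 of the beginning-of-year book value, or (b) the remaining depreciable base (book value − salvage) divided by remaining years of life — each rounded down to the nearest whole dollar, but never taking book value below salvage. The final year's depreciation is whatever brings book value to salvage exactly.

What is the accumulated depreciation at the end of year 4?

Depreciable base = $186,542 − $26,900 = $159,642.
Year 1: DB = ⌊$186,542 × 150%/5⌋ = $55,962; SL = ⌊$159,642/5⌋ = $31,928 → take DB $55,962. Book value $130,580.
Year 2: DB = ⌊$130,580 × 150%/5⌋ = $39,174; SL = ⌊$103,680/4⌋ = $25,920 → take DB $39,174. Book value $91,406.
Year 3: DB = ⌊$91,406 × 150%/5⌋ = $27,421; SL = ⌊$64,506/3⌋ = $21,502 → take DB $27,421. Book value $63,985.
Year 4: DB = ⌊$63,985 × 150%/5⌋ = $19,195; SL = ⌊$37,085/2⌋ = $18,542 → take DB $19,195. Book value $44,790.
Accumulated through year 4 = $186,542 − $44,790 = $141,752.

$141,752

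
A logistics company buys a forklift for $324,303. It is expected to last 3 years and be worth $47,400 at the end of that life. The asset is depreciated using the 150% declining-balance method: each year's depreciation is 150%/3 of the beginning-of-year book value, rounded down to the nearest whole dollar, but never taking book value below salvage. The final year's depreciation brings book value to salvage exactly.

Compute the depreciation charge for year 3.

Depreciable base = $324,303 − $47,400 = $276,903.
Year 1: ⌊$324,303 × 150%/3⌋ = $162,151. Book value $162,152.
Year 2: ⌊$162,152 × 150%/3⌋ = $81,076. Book value $81,076.
Year 3 (final): $81,076 − $47,400 = $33,676. Book value $47,400.

$33,676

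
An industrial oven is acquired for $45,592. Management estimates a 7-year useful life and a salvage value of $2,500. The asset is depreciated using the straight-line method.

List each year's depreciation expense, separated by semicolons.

Depreciable base = $45,592 − $2,500 = $43,092.
Annual expense = $43,092 / 7 = $6,156.
End of year 1: book value $39,436.
End of year 2: book value $33,280.
End of year 3: book value $27,124.
End of year 4: book value $20,968.
End of year 5: book value $14,812.
End of year 6: book value $8,656.
End of year 7: book value $2,500.

$6,156; $6,156; $6,156; $6,156; $6,156; $6,156; $6,156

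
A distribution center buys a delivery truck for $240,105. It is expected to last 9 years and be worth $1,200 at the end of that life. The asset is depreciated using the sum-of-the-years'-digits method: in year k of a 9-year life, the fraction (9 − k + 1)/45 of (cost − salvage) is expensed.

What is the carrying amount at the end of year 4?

$80,835

Depreciable base = $240,105 − $1,200 = $238,905.
Sum of the years' digits = 9+8+7+6+5+4+3+2+1 = 45.
Year 1: $238,905 × 9/45 = $47,781. Book value $192,324.
Year 2: $238,905 × 8/45 = $42,472. Book value $149,852.
Year 3: $238,905 × 7/45 = $37,163. Book value $112,689.
Year 4: $238,905 × 6/45 = $31,854. Book value $80,835.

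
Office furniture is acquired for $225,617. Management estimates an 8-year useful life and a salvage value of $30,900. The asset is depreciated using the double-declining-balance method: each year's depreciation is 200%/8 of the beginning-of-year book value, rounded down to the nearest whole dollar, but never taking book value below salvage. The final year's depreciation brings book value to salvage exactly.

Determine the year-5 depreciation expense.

$17,847

Depreciable base = $225,617 − $30,900 = $194,717.
Year 1: ⌊$225,617 × 200%/8⌋ = $56,404. Book value $169,213.
Year 2: ⌊$169,213 × 200%/8⌋ = $42,303. Book value $126,910.
Year 3: ⌊$126,910 × 200%/8⌋ = $31,727. Book value $95,183.
Year 4: ⌊$95,183 × 200%/8⌋ = $23,795. Book value $71,388.
Year 5: ⌊$71,388 × 200%/8⌋ = $17,847. Book value $53,541.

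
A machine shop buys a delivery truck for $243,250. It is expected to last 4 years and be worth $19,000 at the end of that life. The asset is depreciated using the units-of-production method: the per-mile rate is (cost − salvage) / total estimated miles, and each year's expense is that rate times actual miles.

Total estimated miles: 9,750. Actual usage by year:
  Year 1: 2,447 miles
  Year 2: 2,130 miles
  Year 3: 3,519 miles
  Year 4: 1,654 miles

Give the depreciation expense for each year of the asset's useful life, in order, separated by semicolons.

Depreciable base = $243,250 − $19,000 = $224,250.
Rate = $224,250 / 9,750 miles = $23 per mile.
Year 1: 2,447 × $23 = $56,281. Book value $186,969.
Year 2: 2,130 × $23 = $48,990. Book value $137,979.
Year 3: 3,519 × $23 = $80,937. Book value $57,042.
Year 4: 1,654 × $23 = $38,042. Book value $19,000.

$56,281; $48,990; $80,937; $38,042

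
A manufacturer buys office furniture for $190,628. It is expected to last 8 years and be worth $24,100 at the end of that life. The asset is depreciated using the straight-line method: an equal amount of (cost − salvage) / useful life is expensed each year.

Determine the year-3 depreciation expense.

$20,816

Depreciable base = $190,628 − $24,100 = $166,528.
Annual expense = $166,528 / 8 = $20,816.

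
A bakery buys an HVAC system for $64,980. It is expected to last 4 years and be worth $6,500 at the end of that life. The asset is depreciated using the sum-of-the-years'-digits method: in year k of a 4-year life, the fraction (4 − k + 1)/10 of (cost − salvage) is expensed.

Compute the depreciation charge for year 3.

$11,696

Depreciable base = $64,980 − $6,500 = $58,480.
Sum of the years' digits = 4+3+2+1 = 10.
Year 1: $58,480 × 4/10 = $23,392. Book value $41,588.
Year 2: $58,480 × 3/10 = $17,544. Book value $24,044.
Year 3: $58,480 × 2/10 = $11,696. Book value $12,348.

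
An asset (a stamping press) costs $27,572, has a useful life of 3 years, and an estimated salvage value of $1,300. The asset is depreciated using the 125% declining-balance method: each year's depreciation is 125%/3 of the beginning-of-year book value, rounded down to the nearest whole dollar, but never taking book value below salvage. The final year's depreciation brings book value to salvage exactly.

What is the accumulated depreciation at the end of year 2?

$18,189

Depreciable base = $27,572 − $1,300 = $26,272.
Year 1: ⌊$27,572 × 125%/3⌋ = $11,488. Book value $16,084.
Year 2: ⌊$16,084 × 125%/3⌋ = $6,701. Book value $9,383.
Accumulated through year 2 = $27,572 − $9,383 = $18,189.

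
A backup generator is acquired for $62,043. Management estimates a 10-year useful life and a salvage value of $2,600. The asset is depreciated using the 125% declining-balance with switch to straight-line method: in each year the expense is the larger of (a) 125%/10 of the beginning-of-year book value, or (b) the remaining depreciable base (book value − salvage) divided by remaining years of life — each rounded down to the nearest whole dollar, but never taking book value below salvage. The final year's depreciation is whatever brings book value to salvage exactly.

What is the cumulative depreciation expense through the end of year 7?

Depreciable base = $62,043 − $2,600 = $59,443.
Year 1: DB = ⌊$62,043 × 125%/10⌋ = $7,755; SL = ⌊$59,443/10⌋ = $5,944 → take DB $7,755. Book value $54,288.
Year 2: DB = ⌊$54,288 × 125%/10⌋ = $6,786; SL = ⌊$51,688/9⌋ = $5,743 → take DB $6,786. Book value $47,502.
Year 3: DB = ⌊$47,502 × 125%/10⌋ = $5,937; SL = ⌊$44,902/8⌋ = $5,612 → take DB $5,937. Book value $41,565.
Year 4: DB = ⌊$41,565 × 125%/10⌋ = $5,195; SL = ⌊$38,965/7⌋ = $5,566 → take SL $5,566. Book value $35,999.
Year 5: DB = ⌊$35,999 × 125%/10⌋ = $4,499; SL = ⌊$33,399/6⌋ = $5,566 → take SL $5,566. Book value $30,433.
Year 6: DB = ⌊$30,433 × 125%/10⌋ = $3,804; SL = ⌊$27,833/5⌋ = $5,566 → take SL $5,566. Book value $24,867.
Year 7: DB = ⌊$24,867 × 125%/10⌋ = $3,108; SL = ⌊$22,267/4⌋ = $5,566 → take SL $5,566. Book value $19,301.
Accumulated through year 7 = $62,043 − $19,301 = $42,742.

$42,742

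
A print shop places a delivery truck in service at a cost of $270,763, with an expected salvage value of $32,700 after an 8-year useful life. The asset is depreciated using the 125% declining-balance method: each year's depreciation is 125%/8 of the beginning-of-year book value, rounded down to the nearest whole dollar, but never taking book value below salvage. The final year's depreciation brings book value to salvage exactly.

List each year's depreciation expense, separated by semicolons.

$42,306; $35,696; $30,118; $25,412; $21,442; $18,092; $15,265; $49,732

Depreciable base = $270,763 − $32,700 = $238,063.
Year 1: ⌊$270,763 × 125%/8⌋ = $42,306. Book value $228,457.
Year 2: ⌊$228,457 × 125%/8⌋ = $35,696. Book value $192,761.
Year 3: ⌊$192,761 × 125%/8⌋ = $30,118. Book value $162,643.
Year 4: ⌊$162,643 × 125%/8⌋ = $25,412. Book value $137,231.
Year 5: ⌊$137,231 × 125%/8⌋ = $21,442. Book value $115,789.
Year 6: ⌊$115,789 × 125%/8⌋ = $18,092. Book value $97,697.
Year 7: ⌊$97,697 × 125%/8⌋ = $15,265. Book value $82,432.
Year 8 (final): $82,432 − $32,700 = $49,732. Book value $32,700.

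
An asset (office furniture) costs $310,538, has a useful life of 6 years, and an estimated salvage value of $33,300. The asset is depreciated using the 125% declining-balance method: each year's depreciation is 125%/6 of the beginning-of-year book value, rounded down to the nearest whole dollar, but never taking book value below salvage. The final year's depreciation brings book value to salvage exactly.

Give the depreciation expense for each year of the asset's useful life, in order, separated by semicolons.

Depreciable base = $310,538 − $33,300 = $277,238.
Year 1: ⌊$310,538 × 125%/6⌋ = $64,695. Book value $245,843.
Year 2: ⌊$245,843 × 125%/6⌋ = $51,217. Book value $194,626.
Year 3: ⌊$194,626 × 125%/6⌋ = $40,547. Book value $154,079.
Year 4: ⌊$154,079 × 125%/6⌋ = $32,099. Book value $121,980.
Year 5: ⌊$121,980 × 125%/6⌋ = $25,412. Book value $96,568.
Year 6 (final): $96,568 − $33,300 = $63,268. Book value $33,300.

$64,695; $51,217; $40,547; $32,099; $25,412; $63,268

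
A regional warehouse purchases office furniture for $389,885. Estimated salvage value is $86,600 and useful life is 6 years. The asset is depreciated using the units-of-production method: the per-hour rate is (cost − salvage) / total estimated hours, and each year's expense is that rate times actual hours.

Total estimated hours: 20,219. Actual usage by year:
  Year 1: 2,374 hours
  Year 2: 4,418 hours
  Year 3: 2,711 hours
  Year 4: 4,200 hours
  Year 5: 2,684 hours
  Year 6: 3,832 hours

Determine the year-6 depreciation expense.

Depreciable base = $389,885 − $86,600 = $303,285.
Rate = $303,285 / 20,219 hours = $15 per hour.
Year 1: 2,374 × $15 = $35,610. Book value $354,275.
Year 2: 4,418 × $15 = $66,270. Book value $288,005.
Year 3: 2,711 × $15 = $40,665. Book value $247,340.
Year 4: 4,200 × $15 = $63,000. Book value $184,340.
Year 5: 2,684 × $15 = $40,260. Book value $144,080.
Year 6: 3,832 × $15 = $57,480. Book value $86,600.

$57,480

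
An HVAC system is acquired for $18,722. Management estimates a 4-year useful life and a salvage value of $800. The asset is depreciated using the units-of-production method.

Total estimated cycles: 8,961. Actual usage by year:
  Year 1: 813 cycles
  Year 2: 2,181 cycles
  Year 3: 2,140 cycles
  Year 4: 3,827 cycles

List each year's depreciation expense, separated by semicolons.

Depreciable base = $18,722 − $800 = $17,922.
Rate = $17,922 / 8,961 cycles = $2 per cycle.
Year 1: 813 × $2 = $1,626. Book value $17,096.
Year 2: 2,181 × $2 = $4,362. Book value $12,734.
Year 3: 2,140 × $2 = $4,280. Book value $8,454.
Year 4: 3,827 × $2 = $7,654. Book value $800.

$1,626; $4,362; $4,280; $7,654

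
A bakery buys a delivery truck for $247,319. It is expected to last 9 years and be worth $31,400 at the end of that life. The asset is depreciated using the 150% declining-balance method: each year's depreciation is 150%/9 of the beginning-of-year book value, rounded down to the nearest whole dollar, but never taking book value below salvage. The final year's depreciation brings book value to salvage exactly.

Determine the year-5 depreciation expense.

$19,878

Depreciable base = $247,319 − $31,400 = $215,919.
Year 1: ⌊$247,319 × 150%/9⌋ = $41,219. Book value $206,100.
Year 2: ⌊$206,100 × 150%/9⌋ = $34,350. Book value $171,750.
Year 3: ⌊$171,750 × 150%/9⌋ = $28,625. Book value $143,125.
Year 4: ⌊$143,125 × 150%/9⌋ = $23,854. Book value $119,271.
Year 5: ⌊$119,271 × 150%/9⌋ = $19,878. Book value $99,393.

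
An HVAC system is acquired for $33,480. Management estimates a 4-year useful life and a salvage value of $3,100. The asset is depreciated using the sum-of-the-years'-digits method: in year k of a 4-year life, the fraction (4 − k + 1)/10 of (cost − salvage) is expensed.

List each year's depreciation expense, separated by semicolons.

$12,152; $9,114; $6,076; $3,038

Depreciable base = $33,480 − $3,100 = $30,380.
Sum of the years' digits = 4+3+2+1 = 10.
Year 1: $30,380 × 4/10 = $12,152. Book value $21,328.
Year 2: $30,380 × 3/10 = $9,114. Book value $12,214.
Year 3: $30,380 × 2/10 = $6,076. Book value $6,138.
Year 4: $30,380 × 1/10 = $3,038. Book value $3,100.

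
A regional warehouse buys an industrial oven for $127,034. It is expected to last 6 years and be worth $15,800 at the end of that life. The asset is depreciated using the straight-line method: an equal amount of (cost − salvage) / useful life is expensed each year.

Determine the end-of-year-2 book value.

$89,956

Depreciable base = $127,034 − $15,800 = $111,234.
Annual expense = $111,234 / 6 = $18,539.
End of year 1: book value $108,495.
End of year 2: book value $89,956.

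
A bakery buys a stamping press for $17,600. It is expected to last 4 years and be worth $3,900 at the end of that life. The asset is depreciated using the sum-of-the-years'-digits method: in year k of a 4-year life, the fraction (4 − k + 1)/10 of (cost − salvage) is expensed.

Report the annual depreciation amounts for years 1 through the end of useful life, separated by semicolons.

$5,480; $4,110; $2,740; $1,370

Depreciable base = $17,600 − $3,900 = $13,700.
Sum of the years' digits = 4+3+2+1 = 10.
Year 1: $13,700 × 4/10 = $5,480. Book value $12,120.
Year 2: $13,700 × 3/10 = $4,110. Book value $8,010.
Year 3: $13,700 × 2/10 = $2,740. Book value $5,270.
Year 4: $13,700 × 1/10 = $1,370. Book value $3,900.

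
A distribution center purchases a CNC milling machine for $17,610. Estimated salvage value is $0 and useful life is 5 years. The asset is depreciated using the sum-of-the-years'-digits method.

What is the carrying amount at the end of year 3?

Depreciable base = $17,610 − $0 = $17,610.
Sum of the years' digits = 5+4+3+2+1 = 15.
Year 1: $17,610 × 5/15 = $5,870. Book value $11,740.
Year 2: $17,610 × 4/15 = $4,696. Book value $7,044.
Year 3: $17,610 × 3/15 = $3,522. Book value $3,522.

$3,522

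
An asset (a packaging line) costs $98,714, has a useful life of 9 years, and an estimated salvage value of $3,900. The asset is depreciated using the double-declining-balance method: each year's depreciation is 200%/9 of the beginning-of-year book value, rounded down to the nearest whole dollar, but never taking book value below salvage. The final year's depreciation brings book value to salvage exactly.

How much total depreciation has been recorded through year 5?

$70,616

Depreciable base = $98,714 − $3,900 = $94,814.
Year 1: ⌊$98,714 × 200%/9⌋ = $21,936. Book value $76,778.
Year 2: ⌊$76,778 × 200%/9⌋ = $17,061. Book value $59,717.
Year 3: ⌊$59,717 × 200%/9⌋ = $13,270. Book value $46,447.
Year 4: ⌊$46,447 × 200%/9⌋ = $10,321. Book value $36,126.
Year 5: ⌊$36,126 × 200%/9⌋ = $8,028. Book value $28,098.
Accumulated through year 5 = $98,714 − $28,098 = $70,616.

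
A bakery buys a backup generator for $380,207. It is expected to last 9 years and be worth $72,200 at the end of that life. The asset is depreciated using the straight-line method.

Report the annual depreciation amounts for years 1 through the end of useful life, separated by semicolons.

Depreciable base = $380,207 − $72,200 = $308,007.
Annual expense = $308,007 / 9 = $34,223.
End of year 1: book value $345,984.
End of year 2: book value $311,761.
End of year 3: book value $277,538.
End of year 4: book value $243,315.
End of year 5: book value $209,092.
End of year 6: book value $174,869.
End of year 7: book value $140,646.
End of year 8: book value $106,423.
End of year 9: book value $72,200.

$34,223; $34,223; $34,223; $34,223; $34,223; $34,223; $34,223; $34,223; $34,223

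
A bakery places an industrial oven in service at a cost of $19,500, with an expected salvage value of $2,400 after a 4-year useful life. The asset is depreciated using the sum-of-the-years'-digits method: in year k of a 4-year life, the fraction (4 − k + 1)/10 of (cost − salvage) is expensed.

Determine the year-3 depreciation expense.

$3,420

Depreciable base = $19,500 − $2,400 = $17,100.
Sum of the years' digits = 4+3+2+1 = 10.
Year 1: $17,100 × 4/10 = $6,840. Book value $12,660.
Year 2: $17,100 × 3/10 = $5,130. Book value $7,530.
Year 3: $17,100 × 2/10 = $3,420. Book value $4,110.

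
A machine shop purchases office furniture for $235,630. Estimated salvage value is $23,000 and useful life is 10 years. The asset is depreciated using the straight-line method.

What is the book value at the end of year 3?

$171,841

Depreciable base = $235,630 − $23,000 = $212,630.
Annual expense = $212,630 / 10 = $21,263.
End of year 1: book value $214,367.
End of year 2: book value $193,104.
End of year 3: book value $171,841.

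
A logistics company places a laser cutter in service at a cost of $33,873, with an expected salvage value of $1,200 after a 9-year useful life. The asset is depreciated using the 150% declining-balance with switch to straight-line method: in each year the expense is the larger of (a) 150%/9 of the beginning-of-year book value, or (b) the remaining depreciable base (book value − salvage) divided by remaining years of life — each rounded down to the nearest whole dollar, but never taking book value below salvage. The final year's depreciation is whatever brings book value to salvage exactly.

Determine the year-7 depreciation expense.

$3,027

Depreciable base = $33,873 − $1,200 = $32,673.
Year 1: DB = ⌊$33,873 × 150%/9⌋ = $5,645; SL = ⌊$32,673/9⌋ = $3,630 → take DB $5,645. Book value $28,228.
Year 2: DB = ⌊$28,228 × 150%/9⌋ = $4,704; SL = ⌊$27,028/8⌋ = $3,378 → take DB $4,704. Book value $23,524.
Year 3: DB = ⌊$23,524 × 150%/9⌋ = $3,920; SL = ⌊$22,324/7⌋ = $3,189 → take DB $3,920. Book value $19,604.
Year 4: DB = ⌊$19,604 × 150%/9⌋ = $3,267; SL = ⌊$18,404/6⌋ = $3,067 → take DB $3,267. Book value $16,337.
Year 5: DB = ⌊$16,337 × 150%/9⌋ = $2,722; SL = ⌊$15,137/5⌋ = $3,027 → take SL $3,027. Book value $13,310.
Year 6: DB = ⌊$13,310 × 150%/9⌋ = $2,218; SL = ⌊$12,110/4⌋ = $3,027 → take SL $3,027. Book value $10,283.
Year 7: DB = ⌊$10,283 × 150%/9⌋ = $1,713; SL = ⌊$9,083/3⌋ = $3,027 → take SL $3,027. Book value $7,256.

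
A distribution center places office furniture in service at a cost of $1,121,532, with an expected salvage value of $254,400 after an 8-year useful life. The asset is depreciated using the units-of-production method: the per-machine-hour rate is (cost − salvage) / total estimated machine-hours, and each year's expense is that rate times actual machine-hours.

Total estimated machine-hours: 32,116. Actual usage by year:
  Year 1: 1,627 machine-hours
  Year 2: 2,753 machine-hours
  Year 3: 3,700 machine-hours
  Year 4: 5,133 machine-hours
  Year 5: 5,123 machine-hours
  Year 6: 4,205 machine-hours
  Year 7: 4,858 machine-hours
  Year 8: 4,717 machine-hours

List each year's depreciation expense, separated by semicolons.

Depreciable base = $1,121,532 − $254,400 = $867,132.
Rate = $867,132 / 32,116 machine-hours = $27 per machine-hour.
Year 1: 1,627 × $27 = $43,929. Book value $1,077,603.
Year 2: 2,753 × $27 = $74,331. Book value $1,003,272.
Year 3: 3,700 × $27 = $99,900. Book value $903,372.
Year 4: 5,133 × $27 = $138,591. Book value $764,781.
Year 5: 5,123 × $27 = $138,321. Book value $626,460.
Year 6: 4,205 × $27 = $113,535. Book value $512,925.
Year 7: 4,858 × $27 = $131,166. Book value $381,759.
Year 8: 4,717 × $27 = $127,359. Book value $254,400.

$43,929; $74,331; $99,900; $138,591; $138,321; $113,535; $131,166; $127,359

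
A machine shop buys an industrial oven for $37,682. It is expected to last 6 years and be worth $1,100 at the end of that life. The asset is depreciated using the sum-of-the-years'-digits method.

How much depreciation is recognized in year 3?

Depreciable base = $37,682 − $1,100 = $36,582.
Sum of the years' digits = 6+5+4+3+2+1 = 21.
Year 1: $36,582 × 6/21 = $10,452. Book value $27,230.
Year 2: $36,582 × 5/21 = $8,710. Book value $18,520.
Year 3: $36,582 × 4/21 = $6,968. Book value $11,552.

$6,968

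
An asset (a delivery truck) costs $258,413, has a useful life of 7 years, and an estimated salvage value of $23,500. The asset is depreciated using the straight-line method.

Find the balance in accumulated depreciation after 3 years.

Depreciable base = $258,413 − $23,500 = $234,913.
Annual expense = $234,913 / 7 = $33,559.
End of year 1: book value $224,854.
End of year 2: book value $191,295.
End of year 3: book value $157,736.
Accumulated through year 3 = $258,413 − $157,736 = $100,677.

$100,677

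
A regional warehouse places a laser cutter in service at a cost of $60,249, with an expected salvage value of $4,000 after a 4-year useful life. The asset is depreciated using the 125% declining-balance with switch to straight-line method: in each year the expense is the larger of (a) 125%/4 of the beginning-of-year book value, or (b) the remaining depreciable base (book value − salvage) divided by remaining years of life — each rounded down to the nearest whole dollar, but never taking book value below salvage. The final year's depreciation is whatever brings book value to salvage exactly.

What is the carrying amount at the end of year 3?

$16,239

Depreciable base = $60,249 − $4,000 = $56,249.
Year 1: DB = ⌊$60,249 × 125%/4⌋ = $18,827; SL = ⌊$56,249/4⌋ = $14,062 → take DB $18,827. Book value $41,422.
Year 2: DB = ⌊$41,422 × 125%/4⌋ = $12,944; SL = ⌊$37,422/3⌋ = $12,474 → take DB $12,944. Book value $28,478.
Year 3: DB = ⌊$28,478 × 125%/4⌋ = $8,899; SL = ⌊$24,478/2⌋ = $12,239 → take SL $12,239. Book value $16,239.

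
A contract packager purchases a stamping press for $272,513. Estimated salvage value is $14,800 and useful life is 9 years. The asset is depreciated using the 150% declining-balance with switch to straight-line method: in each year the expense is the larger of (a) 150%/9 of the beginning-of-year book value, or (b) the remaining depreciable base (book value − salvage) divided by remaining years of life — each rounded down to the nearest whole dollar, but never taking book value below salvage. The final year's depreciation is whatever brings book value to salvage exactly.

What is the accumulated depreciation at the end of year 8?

$234,388

Depreciable base = $272,513 − $14,800 = $257,713.
Year 1: DB = ⌊$272,513 × 150%/9⌋ = $45,418; SL = ⌊$257,713/9⌋ = $28,634 → take DB $45,418. Book value $227,095.
Year 2: DB = ⌊$227,095 × 150%/9⌋ = $37,849; SL = ⌊$212,295/8⌋ = $26,536 → take DB $37,849. Book value $189,246.
Year 3: DB = ⌊$189,246 × 150%/9⌋ = $31,541; SL = ⌊$174,446/7⌋ = $24,920 → take DB $31,541. Book value $157,705.
Year 4: DB = ⌊$157,705 × 150%/9⌋ = $26,284; SL = ⌊$142,905/6⌋ = $23,817 → take DB $26,284. Book value $131,421.
Year 5: DB = ⌊$131,421 × 150%/9⌋ = $21,903; SL = ⌊$116,621/5⌋ = $23,324 → take SL $23,324. Book value $108,097.
Year 6: DB = ⌊$108,097 × 150%/9⌋ = $18,016; SL = ⌊$93,297/4⌋ = $23,324 → take SL $23,324. Book value $84,773.
Year 7: DB = ⌊$84,773 × 150%/9⌋ = $14,128; SL = ⌊$69,973/3⌋ = $23,324 → take SL $23,324. Book value $61,449.
Year 8: DB = ⌊$61,449 × 150%/9⌋ = $10,241; SL = ⌊$46,649/2⌋ = $23,324 → take SL $23,324. Book value $38,125.
Accumulated through year 8 = $272,513 − $38,125 = $234,388.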